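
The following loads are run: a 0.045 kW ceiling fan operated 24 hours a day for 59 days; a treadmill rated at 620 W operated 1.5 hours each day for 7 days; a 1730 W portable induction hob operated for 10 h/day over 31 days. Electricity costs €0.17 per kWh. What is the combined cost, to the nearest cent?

€103.11

ceiling fan: Runtime = 24 h × 59 = 1416 h
ceiling fan: 0.045 kW × 1416 h = 63.72 kWh
treadmill: Runtime = 1.5 h/day × 7 days = 10.5 h
treadmill: 0.62 kW × 10.5 h = 6.51 kWh
portable induction hob: Runtime = 10 h/day × 31 days = 310 h
portable induction hob: 1.73 kW × 310 h = 536.3 kWh
Total energy = 606.53 kWh
Cost = 606.53 × €0.17 = €103.11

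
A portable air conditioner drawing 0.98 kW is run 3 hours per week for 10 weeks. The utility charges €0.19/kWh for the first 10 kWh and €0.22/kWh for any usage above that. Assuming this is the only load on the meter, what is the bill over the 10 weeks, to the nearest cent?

€6.17

Runtime = 3 h/week × 10 weeks = 30 h
Energy = 0.98 kW × 30 h = 29.4 kWh
Tier 1 (0–10 kWh): 10 × €0.19 = €1.9
Above 10 kWh: 19.4 × €0.22 = €4.268
Bill = €6.17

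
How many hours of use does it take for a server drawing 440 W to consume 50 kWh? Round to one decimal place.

Hours = 50 kWh ÷ 0.44 kW = 113.6 h

113.6 h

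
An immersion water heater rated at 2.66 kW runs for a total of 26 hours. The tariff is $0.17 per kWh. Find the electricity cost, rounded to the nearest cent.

Energy = 2.66 kW × 26 h = 69.16 kWh
Cost = 69.16 kWh × $0.17/kWh = $11.76

$11.76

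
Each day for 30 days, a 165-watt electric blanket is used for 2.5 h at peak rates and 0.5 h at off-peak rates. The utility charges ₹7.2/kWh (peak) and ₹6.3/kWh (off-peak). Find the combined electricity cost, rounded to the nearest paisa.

₹104.69

Peak energy = 0.165 kW × 2.5 h × 30 = 12.375 kWh
Off-peak energy = 0.165 kW × 0.5 h × 30 = 2.475 kWh
Cost = 12.375 × ₹7.2 + 2.475 × ₹6.3 = ₹89.1 + ₹15.5925 = ₹104.69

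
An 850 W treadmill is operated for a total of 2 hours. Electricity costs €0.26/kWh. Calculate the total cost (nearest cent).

€0.44

Energy = 0.85 kW × 2 h = 1.7 kWh
Cost = 1.7 kWh × €0.26/kWh = €0.44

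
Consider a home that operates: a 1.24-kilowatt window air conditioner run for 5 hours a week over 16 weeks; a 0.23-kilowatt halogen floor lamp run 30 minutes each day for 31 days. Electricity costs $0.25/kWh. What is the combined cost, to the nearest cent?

$25.69

window air conditioner: Runtime = 5 h/week × 16 weeks = 80 h
window air conditioner: 1.24 kW × 80 h = 99.2 kWh
halogen floor lamp: Runtime = 30 min × 31 = 930 min = 15.5 h
halogen floor lamp: 0.23 kW × 15.5 h = 3.565 kWh
Total energy = 102.765 kWh
Cost = 102.765 × $0.25 = $25.69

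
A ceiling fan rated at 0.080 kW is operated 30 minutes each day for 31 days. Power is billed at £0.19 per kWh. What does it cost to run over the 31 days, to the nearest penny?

Runtime = 30 min × 31 = 930 min = 15.5 h
Energy = 0.08 kW × 15.5 h = 1.24 kWh
Cost = 1.24 kWh × £0.19/kWh = £0.24

£0.24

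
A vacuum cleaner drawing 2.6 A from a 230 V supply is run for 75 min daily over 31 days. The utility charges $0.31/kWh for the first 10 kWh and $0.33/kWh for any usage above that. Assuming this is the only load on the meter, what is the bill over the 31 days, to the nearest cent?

Power = 2.6 A × 230 V = 598 W = 0.598 kW
Runtime = 75 min × 31 = 2325 min = 38.75 h
Energy = 0.598 kW × 38.75 h = 23.1725 kWh
Tier 1 (0–10 kWh): 10 × $0.31 = $3.1
Above 10 kWh: 13.1725 × $0.33 = $4.346925
Bill = $7.45

$7.45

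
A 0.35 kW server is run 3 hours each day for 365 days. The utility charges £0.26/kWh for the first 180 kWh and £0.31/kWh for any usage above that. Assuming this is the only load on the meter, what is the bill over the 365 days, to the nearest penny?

£109.81

Runtime = 3 h/day × 365 days = 1095 h
Energy = 0.35 kW × 1095 h = 383.25 kWh
Tier 1 (0–180 kWh): 180 × £0.26 = £46.8
Above 180 kWh: 203.25 × £0.31 = £63.0075
Bill = £109.81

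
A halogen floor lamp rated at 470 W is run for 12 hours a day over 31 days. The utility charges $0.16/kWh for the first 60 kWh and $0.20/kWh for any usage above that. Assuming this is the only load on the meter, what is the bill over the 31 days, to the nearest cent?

$32.57

Runtime = 12 h/day × 31 days = 372 h
Energy = 0.47 kW × 372 h = 174.84 kWh
Tier 1 (0–60 kWh): 60 × $0.16 = $9.6
Above 60 kWh: 114.84 × $0.20 = $22.968
Bill = $32.57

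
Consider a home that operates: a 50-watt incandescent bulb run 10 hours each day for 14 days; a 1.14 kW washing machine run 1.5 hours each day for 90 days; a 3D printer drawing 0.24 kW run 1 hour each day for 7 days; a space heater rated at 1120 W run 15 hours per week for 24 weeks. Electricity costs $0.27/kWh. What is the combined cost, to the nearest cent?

incandescent bulb: Runtime = 10 h/day × 14 days = 140 h
incandescent bulb: 0.05 kW × 140 h = 7 kWh
washing machine: Runtime = 1.5 h/day × 90 days = 135 h
washing machine: 1.14 kW × 135 h = 153.9 kWh
3D printer: Runtime = 1 h/day × 7 days = 7 h
3D printer: 0.24 kW × 7 h = 1.68 kWh
space heater: Runtime = 15 h/week × 24 weeks = 360 h
space heater: 1.12 kW × 360 h = 403.2 kWh
Total energy = 565.78 kWh
Cost = 565.78 × $0.27 = $152.76

$152.76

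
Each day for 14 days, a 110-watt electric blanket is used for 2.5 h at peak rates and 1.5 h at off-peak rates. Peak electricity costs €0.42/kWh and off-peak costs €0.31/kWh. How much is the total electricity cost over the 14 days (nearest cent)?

€2.33

Peak energy = 0.11 kW × 2.5 h × 14 = 3.85 kWh
Off-peak energy = 0.11 kW × 1.5 h × 14 = 2.31 kWh
Cost = 3.85 × €0.42 + 2.31 × €0.31 = €1.617 + €0.7161 = €2.33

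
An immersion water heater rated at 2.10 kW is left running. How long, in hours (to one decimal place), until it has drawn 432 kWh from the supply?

205.7 h

Hours = 432 kWh ÷ 2.1 kW = 205.7 h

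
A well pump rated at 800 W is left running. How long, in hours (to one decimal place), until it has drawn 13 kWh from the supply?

Hours = 13 kWh ÷ 0.8 kW = 16.3 h

16.3 h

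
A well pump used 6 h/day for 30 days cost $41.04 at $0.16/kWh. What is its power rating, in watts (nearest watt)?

Energy = $41.04 ÷ $0.16/kWh = 256.5 kWh
Runtime = 6 h/day × 30 days = 180 h
Power = 256.5 kWh ÷ 180 h = 1.425 kW = 1425 W

1425 W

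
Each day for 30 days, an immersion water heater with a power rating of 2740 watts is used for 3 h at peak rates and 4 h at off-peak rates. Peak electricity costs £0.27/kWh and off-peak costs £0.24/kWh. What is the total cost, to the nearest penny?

£145.49

Peak energy = 2.74 kW × 3 h × 30 = 246.6 kWh
Off-peak energy = 2.74 kW × 4 h × 30 = 328.8 kWh
Cost = 246.6 × £0.27 + 328.8 × £0.24 = £66.582 + £78.912 = £145.49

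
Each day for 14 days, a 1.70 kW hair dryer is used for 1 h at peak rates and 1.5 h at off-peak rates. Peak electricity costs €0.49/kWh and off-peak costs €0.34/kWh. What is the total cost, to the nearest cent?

Peak energy = 1.7 kW × 1 h × 14 = 23.8 kWh
Off-peak energy = 1.7 kW × 1.5 h × 14 = 35.7 kWh
Cost = 23.8 × €0.49 + 35.7 × €0.34 = €11.662 + €12.138 = €23.80

€23.80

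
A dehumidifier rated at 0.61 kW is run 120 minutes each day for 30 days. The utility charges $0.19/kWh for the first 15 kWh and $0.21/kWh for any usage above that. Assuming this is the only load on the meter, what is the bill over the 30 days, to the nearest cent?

Runtime = 120 min × 30 = 3600 min = 60 h
Energy = 0.61 kW × 60 h = 36.6 kWh
Tier 1 (0–15 kWh): 15 × $0.19 = $2.85
Above 15 kWh: 21.6 × $0.21 = $4.536
Bill = $7.39

$7.39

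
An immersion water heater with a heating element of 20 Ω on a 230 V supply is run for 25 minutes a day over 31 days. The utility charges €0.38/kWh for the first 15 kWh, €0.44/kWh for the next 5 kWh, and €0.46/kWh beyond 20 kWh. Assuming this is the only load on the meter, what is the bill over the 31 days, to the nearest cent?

Power = V²/R = 230²/20 = 2645 W = 2.645 kW
Runtime = 25 min × 31 = 775 min = 12.916666… h
Energy = 2.645 kW × 12.916666… h = 34.164583… kWh
Tier 1 (0–15 kWh): 15 × €0.38 = €5.7
Tier 2 (15–20 kWh): 5 × €0.44 = €2.2
Above 20 kWh: 14.164583… × €0.46 = €6.515708…
Bill = €14.42

€14.42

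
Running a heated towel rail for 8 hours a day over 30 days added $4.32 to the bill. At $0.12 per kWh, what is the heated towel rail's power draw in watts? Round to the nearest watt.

Energy = $4.32 ÷ $0.12/kWh = 36 kWh
Runtime = 8 h/day × 30 days = 240 h
Power = 36 kWh ÷ 240 h = 0.15 kW = 150 W

150 W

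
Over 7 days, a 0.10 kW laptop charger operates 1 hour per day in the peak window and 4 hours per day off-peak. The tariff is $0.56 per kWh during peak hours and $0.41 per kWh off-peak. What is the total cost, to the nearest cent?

Peak energy = 0.1 kW × 1 h × 7 = 0.7 kWh
Off-peak energy = 0.1 kW × 4 h × 7 = 2.8 kWh
Cost = 0.7 × $0.56 + 2.8 × $0.41 = $0.392 + $1.148 = $1.54

$1.54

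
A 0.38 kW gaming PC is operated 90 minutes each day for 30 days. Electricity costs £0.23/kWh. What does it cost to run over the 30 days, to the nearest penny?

£3.93

Runtime = 90 min × 30 = 2700 min = 45 h
Energy = 0.38 kW × 45 h = 17.1 kWh
Cost = 17.1 kWh × £0.23/kWh = £3.93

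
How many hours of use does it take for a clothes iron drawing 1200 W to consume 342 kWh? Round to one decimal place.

Hours = 342 kWh ÷ 1.2 kW = 285.0 h

285.0 h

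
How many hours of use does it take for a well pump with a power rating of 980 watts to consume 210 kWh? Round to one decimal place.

214.3 h

Hours = 210 kWh ÷ 0.98 kW = 214.3 h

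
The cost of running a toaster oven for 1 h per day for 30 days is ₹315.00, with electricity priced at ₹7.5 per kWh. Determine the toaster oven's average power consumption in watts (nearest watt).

1400 W

Energy = ₹315.00 ÷ ₹7.5/kWh = 42 kWh
Runtime = 1 h/day × 30 days = 30 h
Power = 42 kWh ÷ 30 h = 1.4 kW = 1400 W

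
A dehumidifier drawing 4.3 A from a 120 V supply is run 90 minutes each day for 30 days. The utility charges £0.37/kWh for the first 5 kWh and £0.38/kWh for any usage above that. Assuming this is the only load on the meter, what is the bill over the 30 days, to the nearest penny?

Power = 4.3 A × 120 V = 516 W = 0.516 kW
Runtime = 90 min × 30 = 2700 min = 45 h
Energy = 0.516 kW × 45 h = 23.22 kWh
Tier 1 (0–5 kWh): 5 × £0.37 = £1.85
Above 5 kWh: 18.22 × £0.38 = £6.9236
Bill = £8.77

£8.77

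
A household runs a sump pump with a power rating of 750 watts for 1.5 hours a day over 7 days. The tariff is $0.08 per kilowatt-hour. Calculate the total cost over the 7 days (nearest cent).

$0.63

Runtime = 1.5 h/day × 7 days = 10.5 h
Energy = 0.75 kW × 10.5 h = 7.875 kWh
Cost = 7.875 kWh × $0.08/kWh = $0.63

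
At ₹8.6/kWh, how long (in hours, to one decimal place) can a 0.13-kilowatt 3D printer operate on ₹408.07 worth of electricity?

Energy available = ₹408.07 ÷ ₹8.6/kWh = 47.45 kWh
Hours = 47.45 kWh ÷ 0.13 kW = 365.0 h

365.0 h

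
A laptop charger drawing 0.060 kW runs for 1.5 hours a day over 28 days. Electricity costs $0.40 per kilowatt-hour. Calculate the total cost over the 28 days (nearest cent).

Runtime = 1.5 h/day × 28 days = 42 h
Energy = 0.06 kW × 42 h = 2.52 kWh
Cost = 2.52 kWh × $0.40/kWh = $1.01

$1.01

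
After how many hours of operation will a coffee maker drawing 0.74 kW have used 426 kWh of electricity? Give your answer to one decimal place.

575.7 h

Hours = 426 kWh ÷ 0.74 kW = 575.7 h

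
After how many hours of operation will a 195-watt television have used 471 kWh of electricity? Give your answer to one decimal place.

Hours = 471 kWh ÷ 0.195 kW = 2415.4 h

2415.4 h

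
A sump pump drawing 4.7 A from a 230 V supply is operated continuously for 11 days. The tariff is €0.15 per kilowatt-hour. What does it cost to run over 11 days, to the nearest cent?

Power = 4.7 A × 230 V = 1081 W = 1.081 kW
Runtime = 24 h × 11 = 264 h
Energy = 1.081 kW × 264 h = 285.384 kWh
Cost = 285.384 kWh × €0.15/kWh = €42.81

€42.81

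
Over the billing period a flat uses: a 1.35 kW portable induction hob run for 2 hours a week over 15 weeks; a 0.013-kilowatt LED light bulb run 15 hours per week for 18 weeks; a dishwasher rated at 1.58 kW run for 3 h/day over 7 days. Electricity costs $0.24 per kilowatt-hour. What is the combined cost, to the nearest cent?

portable induction hob: Runtime = 2 h/week × 15 weeks = 30 h
portable induction hob: 1.35 kW × 30 h = 40.5 kWh
LED light bulb: Runtime = 15 h/week × 18 weeks = 270 h
LED light bulb: 0.013 kW × 270 h = 3.51 kWh
dishwasher: Runtime = 3 h/day × 7 days = 21 h
dishwasher: 1.58 kW × 21 h = 33.18 kWh
Total energy = 77.19 kWh
Cost = 77.19 × $0.24 = $18.53

$18.53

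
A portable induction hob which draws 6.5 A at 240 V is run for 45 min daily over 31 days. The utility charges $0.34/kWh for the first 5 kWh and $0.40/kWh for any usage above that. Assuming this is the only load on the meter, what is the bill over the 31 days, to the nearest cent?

Power = 6.5 A × 240 V = 1560 W = 1.56 kW
Runtime = 45 min × 31 = 1395 min = 23.25 h
Energy = 1.56 kW × 23.25 h = 36.27 kWh
Tier 1 (0–5 kWh): 5 × $0.34 = $1.7
Above 5 kWh: 31.27 × $0.40 = $12.508
Bill = $14.21

$14.21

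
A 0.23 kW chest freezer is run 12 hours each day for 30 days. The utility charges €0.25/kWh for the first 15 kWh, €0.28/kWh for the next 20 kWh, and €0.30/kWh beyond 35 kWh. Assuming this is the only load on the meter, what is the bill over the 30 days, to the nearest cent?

Runtime = 12 h/day × 30 days = 360 h
Energy = 0.23 kW × 360 h = 82.8 kWh
Tier 1 (0–15 kWh): 15 × €0.25 = €3.75
Tier 2 (15–35 kWh): 20 × €0.28 = €5.6
Above 35 kWh: 47.8 × €0.30 = €14.34
Bill = €23.69

€23.69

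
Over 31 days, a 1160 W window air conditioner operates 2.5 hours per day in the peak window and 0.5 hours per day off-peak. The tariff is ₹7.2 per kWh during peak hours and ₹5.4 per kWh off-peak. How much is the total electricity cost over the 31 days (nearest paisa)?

Peak energy = 1.16 kW × 2.5 h × 31 = 89.9 kWh
Off-peak energy = 1.16 kW × 0.5 h × 31 = 17.98 kWh
Cost = 89.9 × ₹7.2 + 17.98 × ₹5.4 = ₹647.28 + ₹97.092 = ₹744.37

₹744.37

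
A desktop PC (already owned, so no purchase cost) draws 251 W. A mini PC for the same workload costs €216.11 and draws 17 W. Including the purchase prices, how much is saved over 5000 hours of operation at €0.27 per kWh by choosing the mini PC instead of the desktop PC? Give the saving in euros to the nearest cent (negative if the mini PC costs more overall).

€99.79

desktop PC: €0.00 + (251/1000) kW × 5000 h × €0.27 = €0.00 + €338.85 = €338.85
mini PC: €216.11 + (17/1000) kW × 5000 h × €0.27 = €216.11 + €22.95 = €239.06
Saving = €338.85 − €239.06 = €99.79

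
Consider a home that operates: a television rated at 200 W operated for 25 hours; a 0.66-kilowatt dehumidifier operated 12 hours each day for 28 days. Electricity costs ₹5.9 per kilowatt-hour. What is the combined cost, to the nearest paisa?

₹1337.88

television: 0.2 kW × 25 h = 5 kWh
dehumidifier: Runtime = 12 h/day × 28 days = 336 h
dehumidifier: 0.66 kW × 336 h = 221.76 kWh
Total energy = 226.76 kWh
Cost = 226.76 × ₹5.9 = ₹1337.88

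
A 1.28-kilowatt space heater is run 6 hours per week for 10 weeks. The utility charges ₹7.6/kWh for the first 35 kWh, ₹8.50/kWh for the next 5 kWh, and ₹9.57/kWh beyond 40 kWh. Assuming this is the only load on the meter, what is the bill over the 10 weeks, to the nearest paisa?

Runtime = 6 h/week × 10 weeks = 60 h
Energy = 1.28 kW × 60 h = 76.8 kWh
Tier 1 (0–35 kWh): 35 × ₹7.6 = ₹266
Tier 2 (35–40 kWh): 5 × ₹8.50 = ₹42.5
Above 40 kWh: 36.8 × ₹9.57 = ₹352.176
Bill = ₹660.68

₹660.68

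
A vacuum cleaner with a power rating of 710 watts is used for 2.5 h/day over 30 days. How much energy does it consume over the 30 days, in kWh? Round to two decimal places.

53.25 kWh

Runtime = 2.5 h/day × 30 days = 75 h
Energy = 0.71 kW × 75 h = 53.25 kWh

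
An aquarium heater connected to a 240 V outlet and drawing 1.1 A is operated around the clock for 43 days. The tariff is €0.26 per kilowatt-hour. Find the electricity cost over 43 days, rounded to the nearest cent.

Power = 1.1 A × 240 V = 264 W = 0.264 kW
Runtime = 24 h × 43 = 1032 h
Energy = 0.264 kW × 1032 h = 272.448 kWh
Cost = 272.448 kWh × €0.26/kWh = €70.84

€70.84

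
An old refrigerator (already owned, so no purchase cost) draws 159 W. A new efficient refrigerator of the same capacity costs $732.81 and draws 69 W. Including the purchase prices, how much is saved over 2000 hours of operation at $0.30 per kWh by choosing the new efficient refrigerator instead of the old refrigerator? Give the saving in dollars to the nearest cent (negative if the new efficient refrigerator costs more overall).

old refrigerator: $0.00 + (159/1000) kW × 2000 h × $0.30 = $0.00 + $95.4 = $95.4
new efficient refrigerator: $732.81 + (69/1000) kW × 2000 h × $0.30 = $732.81 + $41.4 = $774.21
Saving = $95.4 − $774.21 = −$678.81

-$678.81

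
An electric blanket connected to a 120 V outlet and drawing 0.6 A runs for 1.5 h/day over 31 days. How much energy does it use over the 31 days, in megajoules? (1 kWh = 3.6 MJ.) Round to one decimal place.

12.1 MJ

Power = 0.6 A × 120 V = 72 W = 0.072 kW
Runtime = 1.5 h/day × 31 days = 46.5 h
Energy = 0.072 kW × 46.5 h = 3.348 kWh
= 3.348 × 3.6 MJ = 12.1 MJ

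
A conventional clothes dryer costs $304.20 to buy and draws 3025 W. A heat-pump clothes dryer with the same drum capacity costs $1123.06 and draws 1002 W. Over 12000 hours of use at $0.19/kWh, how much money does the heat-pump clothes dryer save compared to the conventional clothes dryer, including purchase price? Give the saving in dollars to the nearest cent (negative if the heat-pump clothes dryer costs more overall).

$3793.58

conventional clothes dryer: $304.20 + (3025/1000) kW × 12000 h × $0.19 = $304.20 + $6897 = $7201.2
heat-pump clothes dryer: $1123.06 + (1002/1000) kW × 12000 h × $0.19 = $1123.06 + $2284.56 = $3407.62
Saving = $7201.2 − $3407.62 = $3793.58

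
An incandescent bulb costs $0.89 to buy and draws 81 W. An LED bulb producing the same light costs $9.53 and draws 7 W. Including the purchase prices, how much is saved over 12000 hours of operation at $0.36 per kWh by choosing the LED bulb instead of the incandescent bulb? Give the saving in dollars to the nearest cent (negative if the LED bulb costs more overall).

incandescent bulb: $0.89 + (81/1000) kW × 12000 h × $0.36 = $0.89 + $349.92 = $350.81
LED bulb: $9.53 + (7/1000) kW × 12000 h × $0.36 = $9.53 + $30.24 = $39.77
Saving = $350.81 − $39.77 = $311.04

$311.04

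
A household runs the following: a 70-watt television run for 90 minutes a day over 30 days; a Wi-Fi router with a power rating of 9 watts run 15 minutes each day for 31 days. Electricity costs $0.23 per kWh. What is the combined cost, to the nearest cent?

$0.74

television: Runtime = 90 min × 30 = 2700 min = 45 h
television: 0.07 kW × 45 h = 3.15 kWh
Wi-Fi router: Runtime = 15 min × 31 = 465 min = 7.75 h
Wi-Fi router: 0.009 kW × 7.75 h = 0.06975 kWh
Total energy = 3.21975 kWh
Cost = 3.21975 × $0.23 = $0.74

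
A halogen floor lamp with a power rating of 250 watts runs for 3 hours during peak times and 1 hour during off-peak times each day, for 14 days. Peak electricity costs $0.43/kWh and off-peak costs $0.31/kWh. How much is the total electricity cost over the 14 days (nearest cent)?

$5.60

Peak energy = 0.25 kW × 3 h × 14 = 10.5 kWh
Off-peak energy = 0.25 kW × 1 h × 14 = 3.5 kWh
Cost = 10.5 × $0.43 + 3.5 × $0.31 = $4.515 + $1.085 = $5.60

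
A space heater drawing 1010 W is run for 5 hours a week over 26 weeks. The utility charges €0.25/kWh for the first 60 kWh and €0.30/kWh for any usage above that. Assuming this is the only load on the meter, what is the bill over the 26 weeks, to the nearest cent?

€36.39

Runtime = 5 h/week × 26 weeks = 130 h
Energy = 1.01 kW × 130 h = 131.3 kWh
Tier 1 (0–60 kWh): 60 × €0.25 = €15
Above 60 kWh: 71.3 × €0.30 = €21.39
Bill = €36.39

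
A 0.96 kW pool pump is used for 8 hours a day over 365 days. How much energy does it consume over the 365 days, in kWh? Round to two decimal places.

2803.20 kWh

Runtime = 8 h/day × 365 days = 2920 h
Energy = 0.96 kW × 2920 h = 2803.2 kWh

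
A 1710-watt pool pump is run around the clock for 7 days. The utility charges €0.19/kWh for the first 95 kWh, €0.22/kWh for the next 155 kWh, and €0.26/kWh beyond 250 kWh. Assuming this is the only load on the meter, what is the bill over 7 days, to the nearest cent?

Runtime = 24 h × 7 = 168 h
Energy = 1.71 kW × 168 h = 287.28 kWh
Tier 1 (0–95 kWh): 95 × €0.19 = €18.05
Tier 2 (95–250 kWh): 155 × €0.22 = €34.1
Above 250 kWh: 37.28 × €0.26 = €9.6928
Bill = €61.84

€61.84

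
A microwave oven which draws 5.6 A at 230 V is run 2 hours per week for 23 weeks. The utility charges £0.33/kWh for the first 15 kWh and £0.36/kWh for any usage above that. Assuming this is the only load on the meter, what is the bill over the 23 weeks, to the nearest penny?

Power = 5.6 A × 230 V = 1288 W = 1.288 kW
Runtime = 2 h/week × 23 weeks = 46 h
Energy = 1.288 kW × 46 h = 59.248 kWh
Tier 1 (0–15 kWh): 15 × £0.33 = £4.95
Above 15 kWh: 44.248 × £0.36 = £15.92928
Bill = £20.88

£20.88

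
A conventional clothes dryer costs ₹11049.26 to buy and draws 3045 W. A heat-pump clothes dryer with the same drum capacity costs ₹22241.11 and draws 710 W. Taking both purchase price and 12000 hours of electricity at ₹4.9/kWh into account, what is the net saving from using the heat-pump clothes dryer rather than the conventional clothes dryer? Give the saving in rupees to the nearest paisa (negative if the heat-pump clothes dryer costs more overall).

conventional clothes dryer: ₹11049.26 + (3045/1000) kW × 12000 h × ₹4.9 = ₹11049.26 + ₹179046 = ₹190095.26
heat-pump clothes dryer: ₹22241.11 + (710/1000) kW × 12000 h × ₹4.9 = ₹22241.11 + ₹41748 = ₹63989.11
Saving = ₹190095.26 − ₹63989.11 = ₹126106.15

₹126106.15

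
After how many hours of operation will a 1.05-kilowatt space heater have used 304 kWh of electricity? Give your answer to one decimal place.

Hours = 304 kWh ÷ 1.05 kW = 289.5 h

289.5 h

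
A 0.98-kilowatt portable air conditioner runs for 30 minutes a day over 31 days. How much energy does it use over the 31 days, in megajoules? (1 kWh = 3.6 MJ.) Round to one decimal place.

54.7 MJ

Runtime = 30 min × 31 = 930 min = 15.5 h
Energy = 0.98 kW × 15.5 h = 15.19 kWh
= 15.19 × 3.6 MJ = 54.7 MJ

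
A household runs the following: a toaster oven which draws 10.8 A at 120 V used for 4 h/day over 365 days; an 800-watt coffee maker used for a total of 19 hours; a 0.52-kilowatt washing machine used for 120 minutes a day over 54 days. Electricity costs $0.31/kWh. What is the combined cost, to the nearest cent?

toaster oven: Power = 10.8 A × 120 V = 1296 W = 1.296 kW
toaster oven: Runtime = 4 h/day × 365 days = 1460 h
toaster oven: 1.296 kW × 1460 h = 1892.16 kWh
coffee maker: 0.8 kW × 19 h = 15.2 kWh
washing machine: Runtime = 120 min × 54 = 6480 min = 108 h
washing machine: 0.52 kW × 108 h = 56.16 kWh
Total energy = 1963.52 kWh
Cost = 1963.52 × $0.31 = $608.69

$608.69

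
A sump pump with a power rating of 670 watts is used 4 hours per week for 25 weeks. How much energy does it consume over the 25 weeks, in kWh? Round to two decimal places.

67.00 kWh

Runtime = 4 h/week × 25 weeks = 100 h
Energy = 0.67 kW × 100 h = 67 kWh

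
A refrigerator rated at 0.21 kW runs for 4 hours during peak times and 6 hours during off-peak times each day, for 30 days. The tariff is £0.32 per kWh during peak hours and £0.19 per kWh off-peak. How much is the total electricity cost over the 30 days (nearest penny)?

Peak energy = 0.21 kW × 4 h × 30 = 25.2 kWh
Off-peak energy = 0.21 kW × 6 h × 30 = 37.8 kWh
Cost = 25.2 × £0.32 + 37.8 × £0.19 = £8.064 + £7.182 = £15.25

£15.25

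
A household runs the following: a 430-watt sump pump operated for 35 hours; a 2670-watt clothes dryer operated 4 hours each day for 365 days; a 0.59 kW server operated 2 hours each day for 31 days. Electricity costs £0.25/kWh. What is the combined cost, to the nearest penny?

sump pump: 0.43 kW × 35 h = 15.05 kWh
clothes dryer: Runtime = 4 h/day × 365 days = 1460 h
clothes dryer: 2.67 kW × 1460 h = 3898.2 kWh
server: Runtime = 2 h/day × 31 days = 62 h
server: 0.59 kW × 62 h = 36.58 kWh
Total energy = 3949.83 kWh
Cost = 3949.83 × £0.25 = £987.46

£987.46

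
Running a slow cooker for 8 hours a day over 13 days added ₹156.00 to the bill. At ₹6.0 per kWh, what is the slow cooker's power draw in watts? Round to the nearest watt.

250 W

Energy = ₹156.00 ÷ ₹6.0/kWh = 26 kWh
Runtime = 8 h/day × 13 days = 104 h
Power = 26 kWh ÷ 104 h = 0.25 kW = 250 W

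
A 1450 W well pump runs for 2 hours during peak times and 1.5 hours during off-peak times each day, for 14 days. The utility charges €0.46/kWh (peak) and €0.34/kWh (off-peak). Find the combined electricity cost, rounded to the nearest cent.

€29.03

Peak energy = 1.45 kW × 2 h × 14 = 40.6 kWh
Off-peak energy = 1.45 kW × 1.5 h × 14 = 30.45 kWh
Cost = 40.6 × €0.46 + 30.45 × €0.34 = €18.676 + €10.353 = €29.03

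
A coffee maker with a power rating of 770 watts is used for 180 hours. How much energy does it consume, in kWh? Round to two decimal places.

Energy = 0.77 kW × 180 h = 138.6 kWh

138.60 kWh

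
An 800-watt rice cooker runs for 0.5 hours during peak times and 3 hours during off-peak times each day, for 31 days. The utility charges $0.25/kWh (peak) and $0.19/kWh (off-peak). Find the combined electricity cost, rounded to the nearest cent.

$17.24

Peak energy = 0.8 kW × 0.5 h × 31 = 12.4 kWh
Off-peak energy = 0.8 kW × 3 h × 31 = 74.4 kWh
Cost = 12.4 × $0.25 + 74.4 × $0.19 = $3.1 + $14.136 = $17.24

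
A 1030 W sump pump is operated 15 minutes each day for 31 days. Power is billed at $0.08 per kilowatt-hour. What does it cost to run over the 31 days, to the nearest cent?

$0.64

Runtime = 15 min × 31 = 465 min = 7.75 h
Energy = 1.03 kW × 7.75 h = 7.9825 kWh
Cost = 7.9825 kWh × $0.08/kWh = $0.64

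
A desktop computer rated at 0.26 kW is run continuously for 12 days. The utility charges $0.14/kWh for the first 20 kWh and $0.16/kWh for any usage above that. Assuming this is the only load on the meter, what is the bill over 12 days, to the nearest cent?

Runtime = 24 h × 12 = 288 h
Energy = 0.26 kW × 288 h = 74.88 kWh
Tier 1 (0–20 kWh): 20 × $0.14 = $2.8
Above 20 kWh: 54.88 × $0.16 = $8.7808
Bill = $11.58

$11.58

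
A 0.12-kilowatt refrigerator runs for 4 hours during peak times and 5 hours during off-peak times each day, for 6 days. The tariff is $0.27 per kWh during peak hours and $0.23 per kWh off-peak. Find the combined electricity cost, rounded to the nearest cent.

$1.61

Peak energy = 0.12 kW × 4 h × 6 = 2.88 kWh
Off-peak energy = 0.12 kW × 5 h × 6 = 3.6 kWh
Cost = 2.88 × $0.27 + 3.6 × $0.23 = $0.7776 + $0.828 = $1.61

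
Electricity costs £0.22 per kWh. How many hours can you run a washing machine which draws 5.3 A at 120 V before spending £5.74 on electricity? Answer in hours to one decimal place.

Power = 5.3 A × 120 V = 636 W = 0.636 kW
Energy available = £5.74 ÷ £0.22/kWh = 26.0909 kWh
Hours = 26.0909 kWh ÷ 0.636 kW = 41.0 h

41.0 h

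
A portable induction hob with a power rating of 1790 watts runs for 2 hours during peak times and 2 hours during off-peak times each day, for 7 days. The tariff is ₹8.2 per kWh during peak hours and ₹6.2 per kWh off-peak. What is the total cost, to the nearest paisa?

Peak energy = 1.79 kW × 2 h × 7 = 25.06 kWh
Off-peak energy = 1.79 kW × 2 h × 7 = 25.06 kWh
Cost = 25.06 × ₹8.2 + 25.06 × ₹6.2 = ₹205.492 + ₹155.372 = ₹360.86

₹360.86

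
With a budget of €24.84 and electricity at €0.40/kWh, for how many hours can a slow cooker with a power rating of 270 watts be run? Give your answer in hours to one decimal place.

Energy available = €24.84 ÷ €0.40/kWh = 62.1 kWh
Hours = 62.1 kWh ÷ 0.27 kW = 230.0 h

230.0 h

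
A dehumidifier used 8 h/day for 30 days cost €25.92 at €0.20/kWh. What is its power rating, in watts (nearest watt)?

Energy = €25.92 ÷ €0.20/kWh = 129.6 kWh
Runtime = 8 h/day × 30 days = 240 h
Power = 129.6 kWh ÷ 240 h = 0.54 kW = 540 W

540 W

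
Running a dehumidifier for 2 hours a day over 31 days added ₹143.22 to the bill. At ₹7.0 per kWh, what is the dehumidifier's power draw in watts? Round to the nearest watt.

330 W

Energy = ₹143.22 ÷ ₹7.0/kWh = 20.46 kWh
Runtime = 2 h/day × 31 days = 62 h
Power = 20.46 kWh ÷ 62 h = 0.33 kW = 330 W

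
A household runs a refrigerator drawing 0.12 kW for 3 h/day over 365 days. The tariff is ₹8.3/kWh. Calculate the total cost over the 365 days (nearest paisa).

Runtime = 3 h/day × 365 days = 1095 h
Energy = 0.12 kW × 1095 h = 131.4 kWh
Cost = 131.4 kWh × ₹8.3/kWh = ₹1090.62

₹1090.62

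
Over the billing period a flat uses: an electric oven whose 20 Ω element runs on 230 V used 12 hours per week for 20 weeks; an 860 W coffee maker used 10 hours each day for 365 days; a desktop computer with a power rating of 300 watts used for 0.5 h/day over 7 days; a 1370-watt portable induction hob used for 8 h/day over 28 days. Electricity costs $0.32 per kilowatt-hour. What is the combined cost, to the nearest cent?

$1306.15

electric oven: Power = V²/R = 230²/20 = 2645 W = 2.645 kW
electric oven: Runtime = 12 h/week × 20 weeks = 240 h
electric oven: 2.645 kW × 240 h = 634.8 kWh
coffee maker: Runtime = 10 h/day × 365 days = 3650 h
coffee maker: 0.86 kW × 3650 h = 3139 kWh
desktop computer: Runtime = 0.5 h/day × 7 days = 3.5 h
desktop computer: 0.3 kW × 3.5 h = 1.05 kWh
portable induction hob: Runtime = 8 h/day × 28 days = 224 h
portable induction hob: 1.37 kW × 224 h = 306.88 kWh
Total energy = 4081.73 kWh
Cost = 4081.73 × $0.32 = $1306.15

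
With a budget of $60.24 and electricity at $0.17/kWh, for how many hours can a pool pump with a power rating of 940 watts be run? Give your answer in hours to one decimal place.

377.0 h

Energy available = $60.24 ÷ $0.17/kWh = 354.3529 kWh
Hours = 354.3529 kWh ÷ 0.94 kW = 377.0 h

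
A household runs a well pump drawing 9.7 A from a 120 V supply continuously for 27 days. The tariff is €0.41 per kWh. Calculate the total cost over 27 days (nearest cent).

Power = 9.7 A × 120 V = 1164 W = 1.164 kW
Runtime = 24 h × 27 = 648 h
Energy = 1.164 kW × 648 h = 754.272 kWh
Cost = 754.272 kWh × €0.41/kWh = €309.25

€309.25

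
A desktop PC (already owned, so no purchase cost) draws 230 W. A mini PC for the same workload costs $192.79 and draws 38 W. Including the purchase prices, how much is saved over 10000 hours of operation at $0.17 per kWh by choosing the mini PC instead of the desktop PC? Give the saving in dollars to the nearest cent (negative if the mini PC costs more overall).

$133.61

desktop PC: $0.00 + (230/1000) kW × 10000 h × $0.17 = $0.00 + $391 = $391
mini PC: $192.79 + (38/1000) kW × 10000 h × $0.17 = $192.79 + $64.6 = $257.39
Saving = $391 − $257.39 = $133.61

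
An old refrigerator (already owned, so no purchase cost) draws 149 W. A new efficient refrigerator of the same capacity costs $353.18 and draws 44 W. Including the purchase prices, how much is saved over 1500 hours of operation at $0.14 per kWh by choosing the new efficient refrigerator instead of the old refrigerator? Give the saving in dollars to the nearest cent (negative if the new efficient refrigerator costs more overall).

-$331.13

old refrigerator: $0.00 + (149/1000) kW × 1500 h × $0.14 = $0.00 + $31.29 = $31.29
new efficient refrigerator: $353.18 + (44/1000) kW × 1500 h × $0.14 = $353.18 + $9.24 = $362.42
Saving = $31.29 − $362.42 = −$331.13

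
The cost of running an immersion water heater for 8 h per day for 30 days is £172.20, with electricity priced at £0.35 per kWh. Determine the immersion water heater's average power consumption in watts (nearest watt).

Energy = £172.20 ÷ £0.35/kWh = 492 kWh
Runtime = 8 h/day × 30 days = 240 h
Power = 492 kWh ÷ 240 h = 2.05 kW = 2050 W

2050 W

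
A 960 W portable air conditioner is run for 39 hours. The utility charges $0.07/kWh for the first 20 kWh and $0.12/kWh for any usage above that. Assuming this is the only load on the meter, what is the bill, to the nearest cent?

Energy = 0.96 kW × 39 h = 37.44 kWh
Tier 1 (0–20 kWh): 20 × $0.07 = $1.4
Above 20 kWh: 17.44 × $0.12 = $2.0928
Bill = $3.49

$3.49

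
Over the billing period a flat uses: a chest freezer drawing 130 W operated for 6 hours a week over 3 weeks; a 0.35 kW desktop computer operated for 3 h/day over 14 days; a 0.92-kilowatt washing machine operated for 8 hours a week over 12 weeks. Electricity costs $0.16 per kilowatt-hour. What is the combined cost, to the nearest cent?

chest freezer: Runtime = 6 h/week × 3 weeks = 18 h
chest freezer: 0.13 kW × 18 h = 2.34 kWh
desktop computer: Runtime = 3 h/day × 14 days = 42 h
desktop computer: 0.35 kW × 42 h = 14.7 kWh
washing machine: Runtime = 8 h/week × 12 weeks = 96 h
washing machine: 0.92 kW × 96 h = 88.32 kWh
Total energy = 105.36 kWh
Cost = 105.36 × $0.16 = $16.86

$16.86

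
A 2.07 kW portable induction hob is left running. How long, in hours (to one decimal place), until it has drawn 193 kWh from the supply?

Hours = 193 kWh ÷ 2.07 kW = 93.2 h

93.2 h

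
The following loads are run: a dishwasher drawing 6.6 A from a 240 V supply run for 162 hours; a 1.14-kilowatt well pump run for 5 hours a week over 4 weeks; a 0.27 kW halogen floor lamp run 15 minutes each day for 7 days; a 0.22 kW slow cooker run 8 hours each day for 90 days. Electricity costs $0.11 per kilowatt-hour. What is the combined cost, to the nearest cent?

$48.21

dishwasher: Power = 6.6 A × 240 V = 1584 W = 1.584 kW
dishwasher: 1.584 kW × 162 h = 256.608 kWh
well pump: Runtime = 5 h/week × 4 weeks = 20 h
well pump: 1.14 kW × 20 h = 22.8 kWh
halogen floor lamp: Runtime = 15 min × 7 = 105 min = 1.75 h
halogen floor lamp: 0.27 kW × 1.75 h = 0.4725 kWh
slow cooker: Runtime = 8 h/day × 90 days = 720 h
slow cooker: 0.22 kW × 720 h = 158.4 kWh
Total energy = 438.2805 kWh
Cost = 438.2805 × $0.11 = $48.21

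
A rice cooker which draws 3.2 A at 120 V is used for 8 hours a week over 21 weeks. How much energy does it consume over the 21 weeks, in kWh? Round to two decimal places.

64.51 kWh

Power = 3.2 A × 120 V = 384 W = 0.384 kW
Runtime = 8 h/week × 21 weeks = 168 h
Energy = 0.384 kW × 168 h = 64.512 kWh ≈ 64.51 kWh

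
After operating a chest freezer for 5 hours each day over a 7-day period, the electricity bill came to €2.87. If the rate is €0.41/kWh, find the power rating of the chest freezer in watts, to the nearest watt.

200 W

Energy = €2.87 ÷ €0.41/kWh = 7 kWh
Runtime = 5 h/day × 7 days = 35 h
Power = 7 kWh ÷ 35 h = 0.2 kW = 200 W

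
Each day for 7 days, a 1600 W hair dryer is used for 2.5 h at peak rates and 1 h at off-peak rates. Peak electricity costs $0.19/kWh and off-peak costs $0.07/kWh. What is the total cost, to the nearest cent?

$6.10

Peak energy = 1.6 kW × 2.5 h × 7 = 28 kWh
Off-peak energy = 1.6 kW × 1 h × 7 = 11.2 kWh
Cost = 28 × $0.19 + 11.2 × $0.07 = $5.32 + $0.784 = $6.10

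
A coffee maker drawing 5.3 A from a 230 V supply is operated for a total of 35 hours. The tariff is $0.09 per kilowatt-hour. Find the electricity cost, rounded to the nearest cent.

$3.84

Power = 5.3 A × 230 V = 1219 W = 1.219 kW
Energy = 1.219 kW × 35 h = 42.665 kWh
Cost = 42.665 kWh × $0.09/kWh = $3.84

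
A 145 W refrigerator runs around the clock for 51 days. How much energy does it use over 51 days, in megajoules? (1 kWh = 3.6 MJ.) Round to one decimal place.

Runtime = 24 h × 51 = 1224 h
Energy = 0.145 kW × 1224 h = 177.48 kWh
= 177.48 × 3.6 MJ = 638.9 MJ

638.9 MJ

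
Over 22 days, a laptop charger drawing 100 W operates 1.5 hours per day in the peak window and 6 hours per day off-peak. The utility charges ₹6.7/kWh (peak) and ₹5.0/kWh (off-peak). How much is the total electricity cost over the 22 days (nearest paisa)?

₹88.11

Peak energy = 0.1 kW × 1.5 h × 22 = 3.3 kWh
Off-peak energy = 0.1 kW × 6 h × 22 = 13.2 kWh
Cost = 3.3 × ₹6.7 + 13.2 × ₹5.0 = ₹22.11 + ₹66 = ₹88.11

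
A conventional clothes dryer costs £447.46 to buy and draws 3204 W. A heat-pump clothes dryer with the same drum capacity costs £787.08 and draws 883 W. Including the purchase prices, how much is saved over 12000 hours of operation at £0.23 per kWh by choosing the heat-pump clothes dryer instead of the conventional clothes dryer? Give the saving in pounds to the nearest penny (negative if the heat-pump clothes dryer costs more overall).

£6066.34

conventional clothes dryer: £447.46 + (3204/1000) kW × 12000 h × £0.23 = £447.46 + £8843.04 = £9290.5
heat-pump clothes dryer: £787.08 + (883/1000) kW × 12000 h × £0.23 = £787.08 + £2437.08 = £3224.16
Saving = £9290.5 − £3224.16 = £6066.34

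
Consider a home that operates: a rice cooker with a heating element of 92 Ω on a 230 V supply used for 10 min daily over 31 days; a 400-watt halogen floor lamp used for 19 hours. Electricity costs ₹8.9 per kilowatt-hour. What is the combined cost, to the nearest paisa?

rice cooker: Power = V²/R = 230²/92 = 575 W = 0.575 kW
rice cooker: Runtime = 10 min × 31 = 310 min = 5.166666… h
rice cooker: 0.575 kW × 5.166666… h = 2.970833… kWh
halogen floor lamp: 0.4 kW × 19 h = 7.6 kWh
Total energy = 10.570833… kWh
Cost = 10.570833… × ₹8.9 = ₹94.08

₹94.08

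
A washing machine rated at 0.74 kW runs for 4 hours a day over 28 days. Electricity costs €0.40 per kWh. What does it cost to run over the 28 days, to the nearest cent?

€33.15

Runtime = 4 h/day × 28 days = 112 h
Energy = 0.74 kW × 112 h = 82.88 kWh
Cost = 82.88 kWh × €0.40/kWh = €33.15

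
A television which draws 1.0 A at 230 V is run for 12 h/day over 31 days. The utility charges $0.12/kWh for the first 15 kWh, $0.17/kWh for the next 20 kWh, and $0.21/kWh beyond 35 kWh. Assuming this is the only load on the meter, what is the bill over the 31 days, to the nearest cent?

Power = 1.0 A × 230 V = 230 W = 0.23 kW
Runtime = 12 h/day × 31 days = 372 h
Energy = 0.23 kW × 372 h = 85.56 kWh
Tier 1 (0–15 kWh): 15 × $0.12 = $1.8
Tier 2 (15–35 kWh): 20 × $0.17 = $3.4
Above 35 kWh: 50.56 × $0.21 = $10.6176
Bill = $15.82

$15.82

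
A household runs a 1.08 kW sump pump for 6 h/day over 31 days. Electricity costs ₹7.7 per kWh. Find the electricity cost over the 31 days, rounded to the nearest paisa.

Runtime = 6 h/day × 31 days = 186 h
Energy = 1.08 kW × 186 h = 200.88 kWh
Cost = 200.88 kWh × ₹7.7/kWh = ₹1546.78

₹1546.78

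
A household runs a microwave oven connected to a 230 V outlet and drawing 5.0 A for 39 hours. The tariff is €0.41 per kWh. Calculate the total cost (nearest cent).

€18.39

Power = 5.0 A × 230 V = 1150 W = 1.15 kW
Energy = 1.15 kW × 39 h = 44.85 kWh
Cost = 44.85 kWh × €0.41/kWh = €18.39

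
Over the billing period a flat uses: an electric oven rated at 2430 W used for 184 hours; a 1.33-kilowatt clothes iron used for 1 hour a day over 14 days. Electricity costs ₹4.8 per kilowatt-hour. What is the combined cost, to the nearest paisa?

₹2235.55

electric oven: 2.43 kW × 184 h = 447.12 kWh
clothes iron: Runtime = 1 h/day × 14 days = 14 h
clothes iron: 1.33 kW × 14 h = 18.62 kWh
Total energy = 465.74 kWh
Cost = 465.74 × ₹4.8 = ₹2235.55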